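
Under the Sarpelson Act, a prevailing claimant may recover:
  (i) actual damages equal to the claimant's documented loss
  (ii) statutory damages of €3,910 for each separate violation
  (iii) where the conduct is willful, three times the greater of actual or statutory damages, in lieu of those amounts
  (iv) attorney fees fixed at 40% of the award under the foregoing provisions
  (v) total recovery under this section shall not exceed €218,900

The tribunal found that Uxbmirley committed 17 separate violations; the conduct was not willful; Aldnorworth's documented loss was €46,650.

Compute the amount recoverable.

€158,368

Statutory damages: 17 × €3,910 = €66,470
Conduct not willful: the in-lieu enhancement does not apply.
Actual plus statutory damages: €46,650 + €66,470 = €113,120
Attorney fees: 40% of €113,120 = €45,248
Total before cap: €113,120 + €45,248 = €158,368
Cap at €218,900: €158,368 is within the cap, no reduction.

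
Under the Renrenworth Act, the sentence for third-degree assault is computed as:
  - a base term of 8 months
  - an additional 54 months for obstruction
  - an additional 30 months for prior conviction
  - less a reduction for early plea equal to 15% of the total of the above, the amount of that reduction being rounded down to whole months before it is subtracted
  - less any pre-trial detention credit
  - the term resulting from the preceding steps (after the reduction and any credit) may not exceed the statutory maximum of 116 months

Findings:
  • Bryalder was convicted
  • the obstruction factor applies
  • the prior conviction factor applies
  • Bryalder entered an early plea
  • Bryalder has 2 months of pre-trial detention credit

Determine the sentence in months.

Obstruction enhancement: +54 months
Prior conviction enhancement: +30 months
Adjusted term: 8 months + 54 months + 30 months = 92 months
Early plea reduction: 15% of 92 months = 13 months (rounded down)
After reduction: 92 − 13 = 79 months
Less pre-trial detention credit: 79 months − 2 months = 77 months
Cap at 116 months: 77 months is within the cap, no reduction.

77 months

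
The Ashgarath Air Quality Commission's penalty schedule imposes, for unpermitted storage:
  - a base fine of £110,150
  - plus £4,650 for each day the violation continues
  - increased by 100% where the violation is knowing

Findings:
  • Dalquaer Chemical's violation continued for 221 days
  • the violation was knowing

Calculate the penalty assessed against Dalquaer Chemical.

Per-day component: 221 × £4,650 = £1,027,650
Base plus per-day: £110,150 + £1,027,650 = £1,137,800
Enhancement: 100% of £1,137,800 = £1,137,800
Enhanced fine: £1,137,800 + £1,137,800 = £2,275,600

£2,275,600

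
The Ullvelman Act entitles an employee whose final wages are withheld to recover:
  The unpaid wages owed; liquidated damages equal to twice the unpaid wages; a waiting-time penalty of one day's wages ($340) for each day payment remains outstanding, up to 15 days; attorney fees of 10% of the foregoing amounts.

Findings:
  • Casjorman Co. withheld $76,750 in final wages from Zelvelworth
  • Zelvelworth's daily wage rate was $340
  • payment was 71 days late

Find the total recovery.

Doubled: 2 × $76,750 = $153,500
Penalty days: min(71, 15) = 15
Waiting-time penalty: 15 × $340 = $5,100
Subtotal: $76,750 + $153,500 + $5,100 = $235,350
Attorney fees: 10% of $235,350 = $23,535
Total award: $235,350 + $23,535 = $258,885

$258,885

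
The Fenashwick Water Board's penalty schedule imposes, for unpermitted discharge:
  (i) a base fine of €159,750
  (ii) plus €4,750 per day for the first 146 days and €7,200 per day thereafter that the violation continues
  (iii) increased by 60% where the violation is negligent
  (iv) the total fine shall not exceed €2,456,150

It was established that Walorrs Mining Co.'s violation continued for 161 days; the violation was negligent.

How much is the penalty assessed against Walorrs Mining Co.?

€1,538,000

First 146 days: 146 × €4,750 = €693,500
Remaining days: (161 − 146) × €7,200 = €108,000
Per-day component: €693,500 + €108,000 = €801,500
Base plus per-day: €159,750 + €801,500 = €961,250
Enhancement: 60% of €961,250 = €576,750
Enhanced fine: €961,250 + €576,750 = €1,538,000
Cap at €2,456,150: €1,538,000 is within the cap, no reduction.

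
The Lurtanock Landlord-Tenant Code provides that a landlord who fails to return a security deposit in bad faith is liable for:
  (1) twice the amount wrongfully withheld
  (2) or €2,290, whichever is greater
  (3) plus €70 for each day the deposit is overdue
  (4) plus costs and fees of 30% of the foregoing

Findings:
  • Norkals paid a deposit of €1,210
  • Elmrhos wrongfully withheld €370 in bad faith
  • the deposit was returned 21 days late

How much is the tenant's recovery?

Doubled: 2 × €370 = €740
Minimum €2,290: €740 is below the minimum → €2,290
Late-return penalty: 21 × €70 = €1,470
Damages plus late penalty: €2,290 + €1,470 = €3,760
Costs and fees: 30% of €3,760 = €1,128
Total recovery: €3,760 + €1,128 = €4,888

€4,888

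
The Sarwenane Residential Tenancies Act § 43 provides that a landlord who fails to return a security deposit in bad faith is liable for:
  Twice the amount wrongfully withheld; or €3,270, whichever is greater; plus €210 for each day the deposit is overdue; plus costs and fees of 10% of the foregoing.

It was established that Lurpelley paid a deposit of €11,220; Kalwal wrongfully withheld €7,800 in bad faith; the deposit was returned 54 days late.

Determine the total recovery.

€29,634

Doubled: 2 × €7,800 = €15,600
Minimum €3,270: €15,600 meets the minimum, no increase.
Late-return penalty: 54 × €210 = €11,340
Damages plus late penalty: €15,600 + €11,340 = €26,940
Costs and fees: 10% of €26,940 = €2,694
Total recovery: €26,940 + €2,694 = €29,634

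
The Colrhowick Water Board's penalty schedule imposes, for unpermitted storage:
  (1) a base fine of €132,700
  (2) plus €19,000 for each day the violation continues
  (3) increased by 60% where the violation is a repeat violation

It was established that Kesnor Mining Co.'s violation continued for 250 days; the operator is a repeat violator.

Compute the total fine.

€7,812,320

Per-day component: 250 × €19,000 = €4,750,000
Base plus per-day: €132,700 + €4,750,000 = €4,882,700
Enhancement: 60% of €4,882,700 = €2,929,620
Enhanced fine: €4,882,700 + €2,929,620 = €7,812,320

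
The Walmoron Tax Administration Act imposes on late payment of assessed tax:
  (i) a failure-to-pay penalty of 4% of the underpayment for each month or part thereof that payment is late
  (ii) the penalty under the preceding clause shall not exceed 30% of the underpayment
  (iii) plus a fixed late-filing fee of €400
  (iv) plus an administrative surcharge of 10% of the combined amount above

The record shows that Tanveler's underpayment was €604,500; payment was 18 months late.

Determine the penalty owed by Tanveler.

€199,925

Accrued rate: 4% × 18 = 72%, capped at 30% → 30%
Failure-to-pay penalty: 30% of €604,500 = €181,350
Penalty before surcharge: €181,350 + €400 = €181,750
Administrative surcharge: 10% of €181,750 = €18,175
Total penalty: €181,750 + €18,175 = €199,925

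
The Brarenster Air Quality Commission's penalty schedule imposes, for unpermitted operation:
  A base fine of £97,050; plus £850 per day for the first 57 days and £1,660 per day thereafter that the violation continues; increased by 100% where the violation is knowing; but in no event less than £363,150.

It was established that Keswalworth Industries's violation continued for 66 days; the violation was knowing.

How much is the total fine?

£363,150

First 57 days: 57 × £850 = £48,450
Remaining days: (66 − 57) × £1,660 = £14,940
Per-day component: £48,450 + £14,940 = £63,390
Base plus per-day: £97,050 + £63,390 = £160,440
Enhancement: 100% of £160,440 = £160,440
Enhanced fine: £160,440 + £160,440 = £320,880
Minimum £363,150: £320,880 is below the minimum → £363,150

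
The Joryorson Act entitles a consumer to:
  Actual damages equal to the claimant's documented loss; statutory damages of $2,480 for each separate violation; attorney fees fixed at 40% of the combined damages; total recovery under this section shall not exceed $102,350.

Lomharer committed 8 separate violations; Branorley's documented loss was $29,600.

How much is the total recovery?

$69,216

Statutory damages: 8 × $2,480 = $19,840
Combined damages: $29,600 + $19,840 = $49,440
Attorney fees: 40% of $49,440 = $19,776
Total before cap: $49,440 + $19,776 = $69,216
Cap at $102,350: $69,216 is within the cap, no reduction.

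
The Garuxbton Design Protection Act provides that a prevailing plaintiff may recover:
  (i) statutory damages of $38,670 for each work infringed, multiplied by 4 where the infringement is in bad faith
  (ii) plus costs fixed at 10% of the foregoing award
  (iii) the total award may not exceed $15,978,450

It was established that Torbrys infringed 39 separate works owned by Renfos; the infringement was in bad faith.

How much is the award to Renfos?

Award: $6,635,772

Statutory damages: 39 × $38,670 = $1,508,130
Multiplied by 4: 4 × $1,508,130 = $6,032,520
Costs: 10% of $6,032,520 = $603,252
Award plus costs: $6,032,520 + $603,252 = $6,635,772
Cap at $15,978,450: $6,635,772 is within the cap, no reduction.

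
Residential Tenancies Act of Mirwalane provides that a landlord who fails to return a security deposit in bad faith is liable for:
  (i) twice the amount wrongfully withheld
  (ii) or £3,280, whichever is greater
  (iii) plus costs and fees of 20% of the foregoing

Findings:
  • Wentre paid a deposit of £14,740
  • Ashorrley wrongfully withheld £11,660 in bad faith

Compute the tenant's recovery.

Doubled: 2 × £11,660 = £23,320
Minimum £3,280: £23,320 meets the minimum, no increase.
Costs and fees: 20% of £23,320 = £4,664
Total recovery: £23,320 + £4,664 = £27,984

£27,984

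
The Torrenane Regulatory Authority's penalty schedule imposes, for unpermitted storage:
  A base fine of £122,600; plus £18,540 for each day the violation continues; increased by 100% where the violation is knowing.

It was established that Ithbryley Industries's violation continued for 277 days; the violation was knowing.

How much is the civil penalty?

Civil penalty: £10,516,360

Per-day component: 277 × £18,540 = £5,135,580
Base plus per-day: £122,600 + £5,135,580 = £5,258,180
Enhancement: 100% of £5,258,180 = £5,258,180
Enhanced fine: £5,258,180 + £5,258,180 = £10,516,360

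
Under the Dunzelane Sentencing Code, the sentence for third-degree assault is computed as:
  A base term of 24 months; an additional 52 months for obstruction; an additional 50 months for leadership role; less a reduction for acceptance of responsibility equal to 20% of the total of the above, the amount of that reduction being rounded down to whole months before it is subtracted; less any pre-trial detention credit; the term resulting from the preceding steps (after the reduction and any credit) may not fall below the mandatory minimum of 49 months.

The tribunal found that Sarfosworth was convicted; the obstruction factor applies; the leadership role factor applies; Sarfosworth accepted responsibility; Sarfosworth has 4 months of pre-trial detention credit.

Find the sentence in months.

Obstruction enhancement: +52 months
Leadership role enhancement: +50 months
Adjusted term: 24 months + 52 months + 50 months = 126 months
Acceptance of responsibility reduction: 20% of 126 months = 25 months (rounded down)
After reduction: 126 − 25 = 101 months
Less pre-trial detention credit: 101 months − 4 months = 97 months
Minimum 49 months: 97 months meets the minimum, no increase.

97 months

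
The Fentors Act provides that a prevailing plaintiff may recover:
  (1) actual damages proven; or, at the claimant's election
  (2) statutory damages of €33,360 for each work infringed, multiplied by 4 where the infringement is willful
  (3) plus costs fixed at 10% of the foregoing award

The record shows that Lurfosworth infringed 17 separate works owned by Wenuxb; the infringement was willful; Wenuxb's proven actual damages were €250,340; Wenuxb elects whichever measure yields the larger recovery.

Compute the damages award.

Statutory damages: 17 × €33,360 = €567,120
Multiplied by 4: 4 × €567,120 = €2,268,480
Greater of actual damages (€250,340) or enhanced statutory damages (€2,268,480): €2,268,480
Costs: 10% of €2,268,480 = €226,848
Award plus costs: €2,268,480 + €226,848 = €2,495,328

€2,495,328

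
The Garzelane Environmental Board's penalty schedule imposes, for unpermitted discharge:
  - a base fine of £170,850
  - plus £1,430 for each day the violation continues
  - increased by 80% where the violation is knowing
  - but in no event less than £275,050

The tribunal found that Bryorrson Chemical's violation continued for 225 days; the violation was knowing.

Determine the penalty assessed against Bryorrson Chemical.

£886,680

Per-day component: 225 × £1,430 = £321,750
Base plus per-day: £170,850 + £321,750 = £492,600
Enhancement: 80% of £492,600 = £394,080
Enhanced fine: £492,600 + £394,080 = £886,680
Minimum £275,050: £886,680 meets the minimum, no increase.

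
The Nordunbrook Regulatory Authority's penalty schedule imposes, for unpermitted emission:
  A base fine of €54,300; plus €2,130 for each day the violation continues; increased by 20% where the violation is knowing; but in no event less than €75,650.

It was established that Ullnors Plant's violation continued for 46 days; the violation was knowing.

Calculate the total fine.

Per-day component: 46 × €2,130 = €97,980
Base plus per-day: €54,300 + €97,980 = €152,280
Enhancement: 20% of €152,280 = €30,456
Enhanced fine: €152,280 + €30,456 = €182,736
Minimum €75,650: €182,736 meets the minimum, no increase.

Civil penalty: €182,736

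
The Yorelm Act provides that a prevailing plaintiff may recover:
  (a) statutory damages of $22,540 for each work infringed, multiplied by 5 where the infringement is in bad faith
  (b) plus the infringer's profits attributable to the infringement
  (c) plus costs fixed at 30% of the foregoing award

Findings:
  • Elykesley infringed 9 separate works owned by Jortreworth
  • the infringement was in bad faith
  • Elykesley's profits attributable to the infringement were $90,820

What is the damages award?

$1,436,656

Statutory damages: 9 × $22,540 = $202,860
Multiplied by 5: 5 × $202,860 = $1,014,300
Combined award: $1,014,300 + $90,820 = $1,105,120
Costs: 30% of $1,105,120 = $331,536
Award plus costs: $1,105,120 + $331,536 = $1,436,656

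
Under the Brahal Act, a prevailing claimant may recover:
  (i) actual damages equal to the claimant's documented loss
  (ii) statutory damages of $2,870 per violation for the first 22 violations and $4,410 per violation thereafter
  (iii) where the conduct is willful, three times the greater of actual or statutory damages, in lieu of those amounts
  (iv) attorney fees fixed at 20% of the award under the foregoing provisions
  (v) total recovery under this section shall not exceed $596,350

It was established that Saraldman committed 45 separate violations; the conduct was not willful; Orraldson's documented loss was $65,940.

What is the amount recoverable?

First 22 violations: 22 × $2,870 = $63,140
Remaining violations: (45 − 22) × $4,410 = $101,430
Statutory damages: $63,140 + $101,430 = $164,570
Conduct not willful: the in-lieu enhancement does not apply.
Actual plus statutory damages: $65,940 + $164,570 = $230,510
Attorney fees: 20% of $230,510 = $46,102
Total before cap: $230,510 + $46,102 = $276,612
Cap at $596,350: $276,612 is within the cap, no reduction.

$276,612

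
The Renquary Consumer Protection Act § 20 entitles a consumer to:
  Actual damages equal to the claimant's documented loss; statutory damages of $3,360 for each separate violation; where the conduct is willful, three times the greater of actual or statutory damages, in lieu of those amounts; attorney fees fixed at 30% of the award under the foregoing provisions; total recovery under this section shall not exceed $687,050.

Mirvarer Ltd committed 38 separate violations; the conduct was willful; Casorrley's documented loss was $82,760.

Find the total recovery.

$497,952

Statutory damages: 38 × $3,360 = $127,680
Greater of actual damages ($82,760) or statutory damages ($127,680): $127,680
Trebled: 3 × $127,680 = $383,040
Attorney fees: 30% of $383,040 = $114,912
Total before cap: $383,040 + $114,912 = $497,952
Cap at $687,050: $497,952 is within the cap, no reduction.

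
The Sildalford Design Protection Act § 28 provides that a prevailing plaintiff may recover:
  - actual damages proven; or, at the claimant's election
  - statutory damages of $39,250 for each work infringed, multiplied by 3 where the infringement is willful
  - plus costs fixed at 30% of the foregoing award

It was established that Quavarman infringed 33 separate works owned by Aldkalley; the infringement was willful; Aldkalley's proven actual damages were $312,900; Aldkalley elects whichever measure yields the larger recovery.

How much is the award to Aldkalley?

$5,051,475

Statutory damages: 33 × $39,250 = $1,295,250
Trebled: 3 × $1,295,250 = $3,885,750
Greater of actual damages ($312,900) or enhanced statutory damages ($3,885,750): $3,885,750
Costs: 30% of $3,885,750 = $1,165,725
Award plus costs: $3,885,750 + $1,165,725 = $5,051,475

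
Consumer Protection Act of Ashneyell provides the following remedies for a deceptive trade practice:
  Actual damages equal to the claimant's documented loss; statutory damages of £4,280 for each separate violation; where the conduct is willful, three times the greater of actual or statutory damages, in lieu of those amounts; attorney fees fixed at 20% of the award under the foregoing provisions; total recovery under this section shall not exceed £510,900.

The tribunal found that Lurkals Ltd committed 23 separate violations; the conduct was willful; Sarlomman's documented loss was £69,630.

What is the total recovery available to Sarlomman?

Statutory damages: 23 × £4,280 = £98,440
Greater of actual damages (£69,630) or statutory damages (£98,440): £98,440
Trebled: 3 × £98,440 = £295,320
Attorney fees: 20% of £295,320 = £59,064
Total before cap: £295,320 + £59,064 = £354,384
Cap at £510,900: £354,384 is within the cap, no reduction.

Total recovery: £354,384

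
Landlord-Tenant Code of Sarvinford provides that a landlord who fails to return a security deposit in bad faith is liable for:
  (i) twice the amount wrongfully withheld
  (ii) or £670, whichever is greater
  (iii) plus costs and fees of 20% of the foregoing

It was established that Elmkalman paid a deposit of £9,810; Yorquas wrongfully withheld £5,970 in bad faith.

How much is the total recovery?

Doubled: 2 × £5,970 = £11,940
Minimum £670: £11,940 meets the minimum, no increase.
Costs and fees: 20% of £11,940 = £2,388
Total recovery: £11,940 + £2,388 = £14,328

£14,328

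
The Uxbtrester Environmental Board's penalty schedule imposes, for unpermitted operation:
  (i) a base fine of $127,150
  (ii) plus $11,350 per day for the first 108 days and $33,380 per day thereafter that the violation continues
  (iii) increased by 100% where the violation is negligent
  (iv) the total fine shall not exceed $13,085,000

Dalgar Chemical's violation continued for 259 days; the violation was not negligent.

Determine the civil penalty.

Civil penalty: $6,393,330

First 108 days: 108 × $11,350 = $1,225,800
Remaining days: (259 − 108) × $33,380 = $5,040,380
Per-day component: $1,225,800 + $5,040,380 = $6,266,180
Base plus per-day: $127,150 + $6,266,180 = $6,393,330
The violation was not negligent: no 100% increase.
Cap at $13,085,000: $6,393,330 is within the cap, no reduction.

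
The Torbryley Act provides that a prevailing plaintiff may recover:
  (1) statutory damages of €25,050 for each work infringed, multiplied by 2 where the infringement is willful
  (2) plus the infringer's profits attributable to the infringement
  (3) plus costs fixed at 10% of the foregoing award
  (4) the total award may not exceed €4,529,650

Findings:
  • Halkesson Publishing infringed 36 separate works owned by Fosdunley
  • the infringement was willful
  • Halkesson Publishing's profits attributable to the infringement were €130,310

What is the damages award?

Statutory damages: 36 × €25,050 = €901,800
Doubled: 2 × €901,800 = €1,803,600
Combined award: €1,803,600 + €130,310 = €1,933,910
Costs: 10% of €1,933,910 = €193,391
Award plus costs: €1,933,910 + €193,391 = €2,127,301
Cap at €4,529,650: €2,127,301 is within the cap, no reduction.

€2,127,301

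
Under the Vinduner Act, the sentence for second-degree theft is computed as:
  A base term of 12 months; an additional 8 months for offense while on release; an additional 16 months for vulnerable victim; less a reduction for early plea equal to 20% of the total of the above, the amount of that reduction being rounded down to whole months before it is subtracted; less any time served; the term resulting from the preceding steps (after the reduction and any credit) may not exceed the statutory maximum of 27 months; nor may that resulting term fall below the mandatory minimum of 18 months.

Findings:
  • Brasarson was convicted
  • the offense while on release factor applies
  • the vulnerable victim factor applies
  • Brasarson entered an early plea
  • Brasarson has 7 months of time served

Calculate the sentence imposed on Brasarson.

22 months

Offense while on release enhancement: +8 months
Vulnerable victim enhancement: +16 months
Adjusted term: 12 months + 8 months + 16 months = 36 months
Early plea reduction: 20% of 36 months = 7 months (rounded down)
After reduction: 36 − 7 = 29 months
Less time served: 29 months − 7 months = 22 months
Cap at 27 months: 22 months is within the cap, no reduction.
Minimum 18 months: 22 months meets the minimum, no increase.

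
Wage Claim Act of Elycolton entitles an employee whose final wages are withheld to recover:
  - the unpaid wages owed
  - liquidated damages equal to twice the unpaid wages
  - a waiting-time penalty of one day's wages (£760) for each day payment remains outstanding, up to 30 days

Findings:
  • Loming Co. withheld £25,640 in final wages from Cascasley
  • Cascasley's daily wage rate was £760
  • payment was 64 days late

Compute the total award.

Total award: £99,720

Doubled: 2 × £25,640 = £51,280
Penalty days: min(64, 30) = 30
Waiting-time penalty: 30 × £760 = £22,800
Total award: £25,640 + £51,280 + £22,800 = £99,720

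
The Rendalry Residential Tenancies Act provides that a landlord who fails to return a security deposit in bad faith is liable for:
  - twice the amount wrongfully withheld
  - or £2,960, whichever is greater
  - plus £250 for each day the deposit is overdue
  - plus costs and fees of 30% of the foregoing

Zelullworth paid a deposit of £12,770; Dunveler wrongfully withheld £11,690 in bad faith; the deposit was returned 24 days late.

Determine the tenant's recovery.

£38,194

Doubled: 2 × £11,690 = £23,380
Minimum £2,960: £23,380 meets the minimum, no increase.
Late-return penalty: 24 × £250 = £6,000
Damages plus late penalty: £23,380 + £6,000 = £29,380
Costs and fees: 30% of £29,380 = £8,814
Total recovery: £29,380 + £8,814 = £38,194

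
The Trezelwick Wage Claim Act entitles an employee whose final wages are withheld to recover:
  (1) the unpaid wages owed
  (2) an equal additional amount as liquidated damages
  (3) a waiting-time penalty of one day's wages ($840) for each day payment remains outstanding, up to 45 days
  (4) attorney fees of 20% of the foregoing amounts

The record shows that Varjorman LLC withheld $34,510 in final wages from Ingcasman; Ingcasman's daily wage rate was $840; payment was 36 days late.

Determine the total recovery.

Liquidated damages (equal amount): $34,510
Penalty days: min(36, 45) = 36
Waiting-time penalty: 36 × $840 = $30,240
Subtotal: $34,510 + $34,510 + $30,240 = $99,260
Attorney fees: 20% of $99,260 = $19,852
Total award: $99,260 + $19,852 = $119,112

$119,112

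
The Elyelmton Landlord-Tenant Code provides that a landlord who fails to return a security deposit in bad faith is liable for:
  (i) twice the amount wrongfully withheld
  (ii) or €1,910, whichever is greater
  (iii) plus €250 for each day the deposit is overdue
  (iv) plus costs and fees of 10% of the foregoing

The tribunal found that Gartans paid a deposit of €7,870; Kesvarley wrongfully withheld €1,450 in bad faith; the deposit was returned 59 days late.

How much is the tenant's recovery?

€19,415

Doubled: 2 × €1,450 = €2,900
Minimum €1,910: €2,900 meets the minimum, no increase.
Late-return penalty: 59 × €250 = €14,750
Damages plus late penalty: €2,900 + €14,750 = €17,650
Costs and fees: 10% of €17,650 = €1,765
Total recovery: €17,650 + €1,765 = €19,415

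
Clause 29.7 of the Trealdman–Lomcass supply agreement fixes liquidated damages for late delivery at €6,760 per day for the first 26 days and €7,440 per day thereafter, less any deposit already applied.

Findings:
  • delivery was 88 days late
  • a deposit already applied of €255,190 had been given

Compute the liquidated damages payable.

First 26 days: 26 × €6,760 = €175,760
Remaining days: (88 − 26) × €7,440 = €461,280
Accrued per-day damages: €175,760 + €461,280 = €637,040
Less deposit already applied: €637,040 − €255,190 = €381,850

€381,850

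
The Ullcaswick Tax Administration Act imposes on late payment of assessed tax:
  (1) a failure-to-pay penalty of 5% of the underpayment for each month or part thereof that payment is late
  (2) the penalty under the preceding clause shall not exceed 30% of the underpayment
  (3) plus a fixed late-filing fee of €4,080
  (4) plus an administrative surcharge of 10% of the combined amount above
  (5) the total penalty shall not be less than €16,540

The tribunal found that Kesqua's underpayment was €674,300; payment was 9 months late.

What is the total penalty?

Penalty: €227,007

Accrued rate: 5% × 9 = 45%, capped at 30% → 30%
Failure-to-pay penalty: 30% of €674,300 = €202,290
Penalty before surcharge: €202,290 + €4,080 = €206,370
Administrative surcharge: 10% of €206,370 = €20,637
Total penalty: €206,370 + €20,637 = €227,007
Minimum €16,540: €227,007 meets the minimum, no increase.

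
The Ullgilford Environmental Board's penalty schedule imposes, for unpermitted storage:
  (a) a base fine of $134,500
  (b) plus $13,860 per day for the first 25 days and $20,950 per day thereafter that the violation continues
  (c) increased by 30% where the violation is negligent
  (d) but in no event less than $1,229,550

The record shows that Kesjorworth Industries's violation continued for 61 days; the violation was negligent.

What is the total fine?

$1,605,760

First 25 days: 25 × $13,860 = $346,500
Remaining days: (61 − 25) × $20,950 = $754,200
Per-day component: $346,500 + $754,200 = $1,100,700
Base plus per-day: $134,500 + $1,100,700 = $1,235,200
Enhancement: 30% of $1,235,200 = $370,560
Enhanced fine: $1,235,200 + $370,560 = $1,605,760
Minimum $1,229,550: $1,605,760 meets the minimum, no increase.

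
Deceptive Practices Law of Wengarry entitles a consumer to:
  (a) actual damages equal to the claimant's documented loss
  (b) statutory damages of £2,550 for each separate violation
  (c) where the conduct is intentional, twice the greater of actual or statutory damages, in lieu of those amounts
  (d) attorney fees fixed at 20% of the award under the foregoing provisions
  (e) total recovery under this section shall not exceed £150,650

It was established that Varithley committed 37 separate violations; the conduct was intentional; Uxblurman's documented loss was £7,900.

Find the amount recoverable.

Total recovery: £150,650

Statutory damages: 37 × £2,550 = £94,350
Greater of actual damages (£7,900) or statutory damages (£94,350): £94,350
Doubled: 2 × £94,350 = £188,700
Attorney fees: 20% of £188,700 = £37,740
Total before cap: £188,700 + £37,740 = £226,440
Cap at £150,650: £226,440 exceeds the cap → £150,650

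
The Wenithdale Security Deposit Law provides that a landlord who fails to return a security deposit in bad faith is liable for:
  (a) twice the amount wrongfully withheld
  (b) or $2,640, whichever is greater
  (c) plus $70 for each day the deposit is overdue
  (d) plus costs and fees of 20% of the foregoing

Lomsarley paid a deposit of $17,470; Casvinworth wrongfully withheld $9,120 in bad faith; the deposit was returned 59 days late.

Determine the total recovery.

$26,844

Doubled: 2 × $9,120 = $18,240
Minimum $2,640: $18,240 meets the minimum, no increase.
Late-return penalty: 59 × $70 = $4,130
Damages plus late penalty: $18,240 + $4,130 = $22,370
Costs and fees: 20% of $22,370 = $4,474
Total recovery: $22,370 + $4,474 = $26,844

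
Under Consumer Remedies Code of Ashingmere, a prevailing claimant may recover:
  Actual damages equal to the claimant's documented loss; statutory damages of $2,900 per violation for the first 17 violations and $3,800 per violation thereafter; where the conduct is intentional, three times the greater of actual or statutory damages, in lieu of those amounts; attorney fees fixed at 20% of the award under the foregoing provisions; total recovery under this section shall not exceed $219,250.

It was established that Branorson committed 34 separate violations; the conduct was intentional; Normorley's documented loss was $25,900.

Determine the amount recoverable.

First 17 violations: 17 × $2,900 = $49,300
Remaining violations: (34 − 17) × $3,800 = $64,600
Statutory damages: $49,300 + $64,600 = $113,900
Greater of actual damages ($25,900) or statutory damages ($113,900): $113,900
Trebled: 3 × $113,900 = $341,700
Attorney fees: 20% of $341,700 = $68,340
Total before cap: $341,700 + $68,340 = $410,040
Cap at $219,250: $410,040 exceeds the cap → $219,250

Total recovery: $219,250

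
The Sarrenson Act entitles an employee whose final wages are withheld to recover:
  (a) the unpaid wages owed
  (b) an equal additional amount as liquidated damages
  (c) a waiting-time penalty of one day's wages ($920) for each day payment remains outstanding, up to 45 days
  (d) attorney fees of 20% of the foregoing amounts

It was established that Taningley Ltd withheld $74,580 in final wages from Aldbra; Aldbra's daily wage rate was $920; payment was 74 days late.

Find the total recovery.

Liquidated damages (equal amount): $74,580
Penalty days: min(74, 45) = 45
Waiting-time penalty: 45 × $920 = $41,400
Subtotal: $74,580 + $74,580 + $41,400 = $190,560
Attorney fees: 20% of $190,560 = $38,112
Total award: $190,560 + $38,112 = $228,672

$228,672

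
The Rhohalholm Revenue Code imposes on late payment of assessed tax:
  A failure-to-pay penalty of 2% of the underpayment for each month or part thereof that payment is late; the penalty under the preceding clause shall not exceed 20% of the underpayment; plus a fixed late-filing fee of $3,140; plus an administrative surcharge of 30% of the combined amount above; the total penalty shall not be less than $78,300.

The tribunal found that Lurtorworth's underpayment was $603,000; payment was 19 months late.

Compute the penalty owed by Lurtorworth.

$160,862

Accrued rate: 2% × 19 = 38%, capped at 20% → 20%
Failure-to-pay penalty: 20% of $603,000 = $120,600
Penalty before surcharge: $120,600 + $3,140 = $123,740
Administrative surcharge: 30% of $123,740 = $37,122
Total penalty: $123,740 + $37,122 = $160,862
Minimum $78,300: $160,862 meets the minimum, no increase.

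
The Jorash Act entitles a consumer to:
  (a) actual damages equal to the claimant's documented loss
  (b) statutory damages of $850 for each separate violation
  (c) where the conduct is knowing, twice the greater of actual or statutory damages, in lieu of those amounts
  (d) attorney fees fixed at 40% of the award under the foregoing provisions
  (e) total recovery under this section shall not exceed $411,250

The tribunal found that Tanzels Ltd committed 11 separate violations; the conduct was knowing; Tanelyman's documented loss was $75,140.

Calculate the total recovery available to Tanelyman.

Statutory damages: 11 × $850 = $9,350
Greater of actual damages ($75,140) or statutory damages ($9,350): $75,140
Doubled: 2 × $75,140 = $150,280
Attorney fees: 40% of $150,280 = $60,112
Total before cap: $150,280 + $60,112 = $210,392
Cap at $411,250: $210,392 is within the cap, no reduction.

$210,392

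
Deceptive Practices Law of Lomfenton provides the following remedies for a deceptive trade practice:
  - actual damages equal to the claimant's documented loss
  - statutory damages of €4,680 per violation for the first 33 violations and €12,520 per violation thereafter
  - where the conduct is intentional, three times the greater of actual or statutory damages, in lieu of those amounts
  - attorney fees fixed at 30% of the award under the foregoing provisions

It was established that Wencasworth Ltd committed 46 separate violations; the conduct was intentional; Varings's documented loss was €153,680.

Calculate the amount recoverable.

First 33 violations: 33 × €4,680 = €154,440
Remaining violations: (46 − 33) × €12,520 = €162,760
Statutory damages: €154,440 + €162,760 = €317,200
Greater of actual damages (€153,680) or statutory damages (€317,200): €317,200
Trebled: 3 × €317,200 = €951,600
Attorney fees: 30% of €951,600 = €285,480
Total recovery: €951,600 + €285,480 = €1,237,080

Total recovery: €1,237,080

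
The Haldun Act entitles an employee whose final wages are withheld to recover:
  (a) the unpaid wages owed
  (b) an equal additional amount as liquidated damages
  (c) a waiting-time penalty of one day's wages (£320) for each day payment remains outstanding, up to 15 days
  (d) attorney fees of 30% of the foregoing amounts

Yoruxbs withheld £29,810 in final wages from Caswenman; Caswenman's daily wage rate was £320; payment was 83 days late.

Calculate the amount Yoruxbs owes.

£83,746

Liquidated damages (equal amount): £29,810
Penalty days: min(83, 15) = 15
Waiting-time penalty: 15 × £320 = £4,800
Subtotal: £29,810 + £29,810 + £4,800 = £64,420
Attorney fees: 30% of £64,420 = £19,326
Total award: £64,420 + £19,326 = £83,746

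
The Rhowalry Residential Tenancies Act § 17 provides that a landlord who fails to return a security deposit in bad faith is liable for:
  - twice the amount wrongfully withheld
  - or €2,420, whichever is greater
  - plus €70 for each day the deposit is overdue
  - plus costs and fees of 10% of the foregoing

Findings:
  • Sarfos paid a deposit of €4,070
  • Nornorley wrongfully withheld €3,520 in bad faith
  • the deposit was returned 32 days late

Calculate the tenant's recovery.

Doubled: 2 × €3,520 = €7,040
Minimum €2,420: €7,040 meets the minimum, no increase.
Late-return penalty: 32 × €70 = €2,240
Damages plus late penalty: €7,040 + €2,240 = €9,280
Costs and fees: 10% of €9,280 = €928
Total recovery: €9,280 + €928 = €10,208

€10,208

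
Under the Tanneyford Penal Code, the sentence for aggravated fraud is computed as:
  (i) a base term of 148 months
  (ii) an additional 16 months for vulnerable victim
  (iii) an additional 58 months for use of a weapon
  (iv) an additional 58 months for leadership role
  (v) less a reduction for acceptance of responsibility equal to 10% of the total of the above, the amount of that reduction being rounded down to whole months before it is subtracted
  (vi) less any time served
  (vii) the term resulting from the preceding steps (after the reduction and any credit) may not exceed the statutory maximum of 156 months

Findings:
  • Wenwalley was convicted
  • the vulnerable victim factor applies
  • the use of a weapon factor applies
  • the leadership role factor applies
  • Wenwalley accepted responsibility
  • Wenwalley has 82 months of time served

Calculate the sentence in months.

156 months

Vulnerable victim enhancement: +16 months
Use of a weapon enhancement: +58 months
Leadership role enhancement: +58 months
Adjusted term: 148 months + 16 months + 58 months + 58 months = 280 months
Acceptance of responsibility reduction: 10% of 280 months = 28 months (rounded down)
After reduction: 280 − 28 = 252 months
Less time served: 252 months − 82 months = 170 months
Cap at 156 months: 170 months exceeds the cap → 156 months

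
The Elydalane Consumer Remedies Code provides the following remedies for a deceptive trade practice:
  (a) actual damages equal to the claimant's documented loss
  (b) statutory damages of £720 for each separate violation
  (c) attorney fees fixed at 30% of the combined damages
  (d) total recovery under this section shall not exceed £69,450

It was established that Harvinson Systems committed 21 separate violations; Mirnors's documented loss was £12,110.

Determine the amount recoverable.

Statutory damages: 21 × £720 = £15,120
Combined damages: £12,110 + £15,120 = £27,230
Attorney fees: 30% of £27,230 = £8,169
Total before cap: £27,230 + £8,169 = £35,399
Cap at £69,450: £35,399 is within the cap, no reduction.

£35,399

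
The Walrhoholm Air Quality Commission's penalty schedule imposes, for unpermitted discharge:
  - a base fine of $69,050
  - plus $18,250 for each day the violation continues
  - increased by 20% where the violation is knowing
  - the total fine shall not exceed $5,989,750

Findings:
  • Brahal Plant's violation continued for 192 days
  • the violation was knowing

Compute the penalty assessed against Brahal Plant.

Per-day component: 192 × $18,250 = $3,504,000
Base plus per-day: $69,050 + $3,504,000 = $3,573,050
Enhancement: 20% of $3,573,050 = $714,610
Enhanced fine: $3,573,050 + $714,610 = $4,287,660
Cap at $5,989,750: $4,287,660 is within the cap, no reduction.

$4,287,660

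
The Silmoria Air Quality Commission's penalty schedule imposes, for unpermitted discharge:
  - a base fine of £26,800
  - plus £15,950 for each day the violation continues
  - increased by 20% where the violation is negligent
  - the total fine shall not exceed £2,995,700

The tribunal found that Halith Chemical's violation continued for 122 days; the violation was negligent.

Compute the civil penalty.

£2,367,240

Per-day component: 122 × £15,950 = £1,945,900
Base plus per-day: £26,800 + £1,945,900 = £1,972,700
Enhancement: 20% of £1,972,700 = £394,540
Enhanced fine: £1,972,700 + £394,540 = £2,367,240
Cap at £2,995,700: £2,367,240 is within the cap, no reduction.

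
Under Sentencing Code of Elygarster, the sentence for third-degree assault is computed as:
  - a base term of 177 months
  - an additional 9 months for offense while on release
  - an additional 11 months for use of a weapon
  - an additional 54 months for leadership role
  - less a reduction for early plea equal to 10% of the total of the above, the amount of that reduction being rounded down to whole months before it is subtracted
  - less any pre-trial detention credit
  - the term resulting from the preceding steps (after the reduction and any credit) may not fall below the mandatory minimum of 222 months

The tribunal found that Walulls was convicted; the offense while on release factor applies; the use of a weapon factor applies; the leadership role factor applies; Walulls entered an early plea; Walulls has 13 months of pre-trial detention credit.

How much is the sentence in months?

222 months

Offense while on release enhancement: +9 months
Use of a weapon enhancement: +11 months
Leadership role enhancement: +54 months
Adjusted term: 177 months + 9 months + 11 months + 54 months = 251 months
Early plea reduction: 10% of 251 months = 25 months (rounded down)
After reduction: 251 − 25 = 226 months
Less pre-trial detention credit: 226 months − 13 months = 213 months
Minimum 222 months: 213 months is below the minimum → 222 months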